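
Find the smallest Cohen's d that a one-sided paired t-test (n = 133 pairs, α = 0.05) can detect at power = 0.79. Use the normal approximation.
d ≈ 0.21

Minimum detectable effect (paired t-test, normal approximation):
d = (z_α + z_β) / √n
d = (1.645 + 0.806) / √133
d = 2.451 / 11.533
d ≈ 0.21

By Cohen's convention (0.2 small / 0.5 medium / 0.8 large): small effect.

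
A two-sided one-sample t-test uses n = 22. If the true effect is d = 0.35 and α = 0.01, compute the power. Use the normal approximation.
Power ≈ 0.18

Power calculation (one-sample t-test, normal approximation):
z_β = d · √n - z_{α/2}
z_β = 0.35 · √22 - 2.576
z_β = 0.35 · 4.690 - 2.576
z_β = -0.934

Power = Φ(z_β) = Φ(-0.934) ≈ 0.175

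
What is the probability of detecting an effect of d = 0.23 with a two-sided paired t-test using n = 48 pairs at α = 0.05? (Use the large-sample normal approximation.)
Power ≈ 0.36

Power calculation (paired t-test, normal approximation):
z_β = d · √n - z_{α/2}
z_β = 0.23 · √48 - 1.960
z_β = 0.23 · 6.928 - 1.960
z_β = -0.366

Power = Φ(z_β) = Φ(-0.366) ≈ 0.357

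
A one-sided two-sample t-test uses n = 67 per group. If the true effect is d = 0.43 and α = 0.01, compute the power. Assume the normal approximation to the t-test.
Power ≈ 0.56

Power calculation (two-sample t-test, normal approximation):
z_β = d · √(n/2) - z_α
z_β = 0.43 · √(67/2) - 2.326
z_β = 0.43 · 5.788 - 2.326
z_β = 0.162

Power = Φ(z_β) = Φ(0.162) ≈ 0.565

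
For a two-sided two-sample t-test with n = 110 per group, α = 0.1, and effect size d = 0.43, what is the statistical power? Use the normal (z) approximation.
Power ≈ 0.94

Power calculation (two-sample t-test, normal approximation):
z_β = d · √(n/2) - z_{α/2}
z_β = 0.43 · √(110/2) - 1.645
z_β = 0.43 · 7.416 - 1.645
z_β = 1.544

Power = Φ(z_β) = Φ(1.544) ≈ 0.939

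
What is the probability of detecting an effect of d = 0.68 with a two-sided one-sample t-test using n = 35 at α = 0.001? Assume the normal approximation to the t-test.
Power ≈ 0.77

Power calculation (one-sample t-test, normal approximation):
z_β = d · √n - z_{α/2}
z_β = 0.68 · √35 - 3.291
z_β = 0.68 · 5.916 - 3.291
z_β = 0.732

Power = Φ(z_β) = Φ(0.732) ≈ 0.768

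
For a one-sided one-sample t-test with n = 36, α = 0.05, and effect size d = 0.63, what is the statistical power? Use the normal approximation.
Power ≈ 0.98

Power calculation (one-sample t-test, normal approximation):
z_β = d · √n - z_α
z_β = 0.63 · √36 - 1.645
z_β = 0.63 · 6.000 - 1.645
z_β = 2.135

Power = Φ(z_β) = Φ(2.135) ≈ 0.984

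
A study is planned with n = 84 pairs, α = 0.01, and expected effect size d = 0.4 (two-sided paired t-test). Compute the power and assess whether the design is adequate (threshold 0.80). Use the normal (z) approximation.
Power ≈ 0.86; the study is adequately powered (power ≥ 0.80)

Power calculation (paired t-test, normal approximation):
z_β = d · √n - z_{α/2}
z_β = 0.4 · √84 - 2.576
z_β = 0.4 · 9.165 - 2.576
z_β = 1.090

Power = Φ(z_β) = Φ(1.090) ≈ 0.862

Effect size d = 0.4 is small by Cohen's convention (0.2/0.5/0.8).

Threshold: power ≥ 0.80 is conventionally adequate.
Power ≈ 0.86 → the study is adequately powered (power ≥ 0.80).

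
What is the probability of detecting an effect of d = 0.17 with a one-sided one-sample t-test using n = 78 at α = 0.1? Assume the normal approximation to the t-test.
Power ≈ 0.59

Power calculation (one-sample t-test, normal approximation):
z_β = d · √n - z_α
z_β = 0.17 · √78 - 1.282
z_β = 0.17 · 8.832 - 1.282
z_β = 0.220

Power = Φ(z_β) = Φ(0.220) ≈ 0.587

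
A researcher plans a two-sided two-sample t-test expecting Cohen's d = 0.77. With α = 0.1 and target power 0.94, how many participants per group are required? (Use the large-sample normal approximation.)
n = 35 per group

Sample size formula (two-sample t-test, normal approximation):
n = 2 · ((z_{α/2} + z_β) / d)²

z_{α/2} = 1.645 (for α = 0.1, two-sided)
z_β = 1.555 (for power = 0.94)
d = 0.77

n = 2 · ((1.645 + 1.555) / 0.77)²
n = 2 · (4.156)²
n ≈ 34.54
Round up to the next whole number: n = 35 per group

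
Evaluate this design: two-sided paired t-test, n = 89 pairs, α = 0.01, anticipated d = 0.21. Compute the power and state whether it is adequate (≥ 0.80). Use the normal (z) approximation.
Power ≈ 0.28; the study is underpowered (power < 0.80)

Power calculation (paired t-test, normal approximation):
z_β = d · √n - z_{α/2}
z_β = 0.21 · √89 - 2.576
z_β = 0.21 · 9.434 - 2.576
z_β = -0.595

Power = Φ(z_β) = Φ(-0.595) ≈ 0.276

Effect size d = 0.21 is small by Cohen's convention (0.2/0.5/0.8).

Threshold: power ≥ 0.80 is conventionally adequate.
Power ≈ 0.28 → the study is underpowered (power < 0.80).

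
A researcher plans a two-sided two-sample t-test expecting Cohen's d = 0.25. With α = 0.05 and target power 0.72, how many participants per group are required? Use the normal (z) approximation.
n = 207 per group

Sample size formula (two-sample t-test, normal approximation):
n = 2 · ((z_{α/2} + z_β) / d)²

z_{α/2} = 1.960 (for α = 0.05, two-sided)
z_β = 0.583 (for power = 0.72)
d = 0.25

n = 2 · ((1.960 + 0.583) / 0.25)²
n = 2 · (10.172)²
n ≈ 206.94
Round up to the next whole number: n = 207 per group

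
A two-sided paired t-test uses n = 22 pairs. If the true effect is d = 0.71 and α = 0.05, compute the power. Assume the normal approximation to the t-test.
Power ≈ 0.91

Power calculation (paired t-test, normal approximation):
z_β = d · √n - z_{α/2}
z_β = 0.71 · √22 - 1.960
z_β = 0.71 · 4.690 - 1.960
z_β = 1.370

Power = Φ(z_β) = Φ(1.370) ≈ 0.915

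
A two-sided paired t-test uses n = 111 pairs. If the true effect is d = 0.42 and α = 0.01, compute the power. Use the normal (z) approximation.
Power ≈ 0.97

Power calculation (paired t-test, normal approximation):
z_β = d · √n - z_{α/2}
z_β = 0.42 · √111 - 2.576
z_β = 0.42 · 10.536 - 2.576
z_β = 1.849

Power = Φ(z_β) = Φ(1.849) ≈ 0.968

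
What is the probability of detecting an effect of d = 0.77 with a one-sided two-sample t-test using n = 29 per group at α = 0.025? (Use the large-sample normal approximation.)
Power ≈ 0.83

Power calculation (two-sample t-test, normal approximation):
z_β = d · √(n/2) - z_α
z_β = 0.77 · √(29/2) - 1.960
z_β = 0.77 · 3.808 - 1.960
z_β = 0.972

Power = Φ(z_β) = Φ(0.972) ≈ 0.835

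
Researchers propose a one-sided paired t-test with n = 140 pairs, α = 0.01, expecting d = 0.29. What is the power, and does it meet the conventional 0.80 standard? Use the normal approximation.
Power ≈ 0.87; the study is adequately powered (power ≥ 0.80)

Power calculation (paired t-test, normal approximation):
z_β = d · √n - z_α
z_β = 0.29 · √140 - 2.326
z_β = 0.29 · 11.832 - 2.326
z_β = 1.105

Power = Φ(z_β) = Φ(1.105) ≈ 0.865

Effect size d = 0.29 is small by Cohen's convention (0.2/0.5/0.8).

Threshold: power ≥ 0.80 is conventionally adequate.
Power ≈ 0.87 → the study is adequately powered (power ≥ 0.80).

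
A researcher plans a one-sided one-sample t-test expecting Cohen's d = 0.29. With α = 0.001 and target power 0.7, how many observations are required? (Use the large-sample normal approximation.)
n = 156

Sample size formula (one-sample t-test, normal approximation):
n = ((z_α + z_β) / d)²

z_α = 3.090 (for α = 0.001, one-sided)
z_β = 0.524 (for power = 0.7)
d = 0.29

n = ((3.090 + 0.524) / 0.29)²
n = (12.462)²
n ≈ 155.30
Round up to the next whole number: n = 156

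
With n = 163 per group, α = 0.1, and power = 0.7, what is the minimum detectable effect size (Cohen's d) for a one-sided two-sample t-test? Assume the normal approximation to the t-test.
d ≈ 0.20

Minimum detectable effect (two-sample t-test, normal approximation):
d = (z_α + z_β) / √(n/2)
d = (1.282 + 0.524) / √(163/2)
d = 1.806 / 9.028
d ≈ 0.20

By Cohen's convention (0.2 small / 0.5 medium / 0.8 large): small effect.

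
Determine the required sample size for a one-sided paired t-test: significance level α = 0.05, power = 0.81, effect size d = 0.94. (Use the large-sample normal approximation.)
n = 8 pairs

Sample size formula (paired t-test, normal approximation):
n = ((z_α + z_β) / d)²

z_α = 1.645 (for α = 0.05, one-sided)
z_β = 0.878 (for power = 0.81)
d = 0.94

n = ((1.645 + 0.878) / 0.94)²
n = (2.684)²
n ≈ 7.20
Round up to the next whole number: n = 8 pairs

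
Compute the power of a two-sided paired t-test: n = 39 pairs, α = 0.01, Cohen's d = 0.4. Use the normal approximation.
Power ≈ 0.47

Power calculation (paired t-test, normal approximation):
z_β = d · √n - z_{α/2}
z_β = 0.4 · √39 - 2.576
z_β = 0.4 · 6.245 - 2.576
z_β = -0.078

Power = Φ(z_β) = Φ(-0.078) ≈ 0.469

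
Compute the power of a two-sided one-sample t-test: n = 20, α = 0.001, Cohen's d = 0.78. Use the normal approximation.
Power ≈ 0.58

Power calculation (one-sample t-test, normal approximation):
z_β = d · √n - z_{α/2}
z_β = 0.78 · √20 - 3.291
z_β = 0.78 · 4.472 - 3.291
z_β = 0.198

Power = Φ(z_β) = Φ(0.198) ≈ 0.578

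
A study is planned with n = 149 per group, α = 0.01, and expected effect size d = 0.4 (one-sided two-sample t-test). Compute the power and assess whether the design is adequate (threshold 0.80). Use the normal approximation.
Power ≈ 0.87; the study is adequately powered (power ≥ 0.80)

Power calculation (two-sample t-test, normal approximation):
z_β = d · √(n/2) - z_α
z_β = 0.4 · √(149/2) - 2.326
z_β = 0.4 · 8.631 - 2.326
z_β = 1.126

Power = Φ(z_β) = Φ(1.126) ≈ 0.870

Effect size d = 0.4 is small by Cohen's convention (0.2/0.5/0.8).

Threshold: power ≥ 0.80 is conventionally adequate.
Power ≈ 0.87 → the study is adequately powered (power ≥ 0.80).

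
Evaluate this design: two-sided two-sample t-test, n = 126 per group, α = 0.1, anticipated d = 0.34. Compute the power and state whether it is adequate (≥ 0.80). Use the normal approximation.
Power ≈ 0.85; the study is adequately powered (power ≥ 0.80)

Power calculation (two-sample t-test, normal approximation):
z_β = d · √(n/2) - z_{α/2}
z_β = 0.34 · √(126/2) - 1.645
z_β = 0.34 · 7.937 - 1.645
z_β = 1.054

Power = Φ(z_β) = Φ(1.054) ≈ 0.854

Effect size d = 0.34 is small by Cohen's convention (0.2/0.5/0.8).

Threshold: power ≥ 0.80 is conventionally adequate.
Power ≈ 0.85 → the study is adequately powered (power ≥ 0.80).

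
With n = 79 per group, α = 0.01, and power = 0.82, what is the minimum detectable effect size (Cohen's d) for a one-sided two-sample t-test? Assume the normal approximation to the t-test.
d ≈ 0.52

Minimum detectable effect (two-sample t-test, normal approximation):
d = (z_α + z_β) / √(n/2)
d = (2.326 + 0.915) / √(79/2)
d = 3.242 / 6.285
d ≈ 0.52

By Cohen's convention (0.2 small / 0.5 medium / 0.8 large): medium effect.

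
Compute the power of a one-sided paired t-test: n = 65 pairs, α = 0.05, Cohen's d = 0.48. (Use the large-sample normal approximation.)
Power ≈ 0.99

Power calculation (paired t-test, normal approximation):
z_β = d · √n - z_α
z_β = 0.48 · √65 - 1.645
z_β = 0.48 · 8.062 - 1.645
z_β = 2.225

Power = Φ(z_β) = Φ(2.225) ≈ 0.987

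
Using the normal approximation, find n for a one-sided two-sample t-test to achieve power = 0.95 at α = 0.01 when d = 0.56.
n = 101 per group

Sample size formula (two-sample t-test, normal approximation):
n = 2 · ((z_α + z_β) / d)²

z_α = 2.326 (for α = 0.01, one-sided)
z_β = 1.645 (for power = 0.95)
d = 0.56

n = 2 · ((2.326 + 1.645) / 0.56)²
n = 2 · (7.091)²
n ≈ 100.56
Round up to the next whole number: n = 101 per group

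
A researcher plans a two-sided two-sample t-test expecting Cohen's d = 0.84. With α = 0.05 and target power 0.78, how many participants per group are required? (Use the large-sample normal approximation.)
n = 22 per group

Sample size formula (two-sample t-test, normal approximation):
n = 2 · ((z_{α/2} + z_β) / d)²

z_{α/2} = 1.960 (for α = 0.05, two-sided)
z_β = 0.772 (for power = 0.78)
d = 0.84

n = 2 · ((1.960 + 0.772) / 0.84)²
n = 2 · (3.252)²
n ≈ 21.15
Round up to the next whole number: n = 22 per group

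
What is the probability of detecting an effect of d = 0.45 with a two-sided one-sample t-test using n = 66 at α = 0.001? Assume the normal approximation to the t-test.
Power ≈ 0.64

Power calculation (one-sample t-test, normal approximation):
z_β = d · √n - z_{α/2}
z_β = 0.45 · √66 - 3.291
z_β = 0.45 · 8.124 - 3.291
z_β = 0.365

Power = Φ(z_β) = Φ(0.365) ≈ 0.643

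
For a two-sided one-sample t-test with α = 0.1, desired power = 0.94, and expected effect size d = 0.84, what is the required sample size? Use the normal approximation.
n = 15

Sample size formula (one-sample t-test, normal approximation):
n = ((z_{α/2} + z_β) / d)²

z_{α/2} = 1.645 (for α = 0.1, two-sided)
z_β = 1.555 (for power = 0.94)
d = 0.84

n = ((1.645 + 1.555) / 0.84)²
n = (3.810)²
n ≈ 14.52
Round up to the next whole number: n = 15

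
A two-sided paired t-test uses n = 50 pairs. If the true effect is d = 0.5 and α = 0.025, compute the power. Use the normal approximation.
Power ≈ 0.90

Power calculation (paired t-test, normal approximation):
z_β = d · √n - z_{α/2}
z_β = 0.5 · √50 - 2.241
z_β = 0.5 · 7.071 - 2.241
z_β = 1.294

Power = Φ(z_β) = Φ(1.294) ≈ 0.902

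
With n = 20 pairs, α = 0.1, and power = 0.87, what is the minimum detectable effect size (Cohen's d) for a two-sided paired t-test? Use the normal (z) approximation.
d ≈ 0.62

Minimum detectable effect (paired t-test, normal approximation):
d = (z_{α/2} + z_β) / √n
d = (1.645 + 1.126) / √20
d = 2.771 / 4.472
d ≈ 0.62

By Cohen's convention (0.2 small / 0.5 medium / 0.8 large): medium effect.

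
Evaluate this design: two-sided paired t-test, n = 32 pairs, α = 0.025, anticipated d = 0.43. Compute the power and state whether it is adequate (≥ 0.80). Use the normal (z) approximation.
Power ≈ 0.58; the study is underpowered (power < 0.80)

Power calculation (paired t-test, normal approximation):
z_β = d · √n - z_{α/2}
z_β = 0.43 · √32 - 2.241
z_β = 0.43 · 5.657 - 2.241
z_β = 0.191

Power = Φ(z_β) = Φ(0.191) ≈ 0.576

Effect size d = 0.43 is small by Cohen's convention (0.2/0.5/0.8).

Threshold: power ≥ 0.80 is conventionally adequate.
Power ≈ 0.58 → the study is underpowered (power < 0.80).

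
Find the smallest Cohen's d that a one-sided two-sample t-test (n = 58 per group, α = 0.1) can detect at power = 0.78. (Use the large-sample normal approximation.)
d ≈ 0.38

Minimum detectable effect (two-sample t-test, normal approximation):
d = (z_α + z_β) / √(n/2)
d = (1.282 + 0.772) / √(58/2)
d = 2.054 / 5.385
d ≈ 0.38

By Cohen's convention (0.2 small / 0.5 medium / 0.8 large): small effect.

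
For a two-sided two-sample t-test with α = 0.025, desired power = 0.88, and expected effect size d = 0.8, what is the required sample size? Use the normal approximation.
n = 37 per group

Sample size formula (two-sample t-test, normal approximation):
n = 2 · ((z_{α/2} + z_β) / d)²

z_{α/2} = 2.241 (for α = 0.025, two-sided)
z_β = 1.175 (for power = 0.88)
d = 0.8

n = 2 · ((2.241 + 1.175) / 0.8)²
n = 2 · (4.270)²
n ≈ 36.47
Round up to the next whole number: n = 37 per group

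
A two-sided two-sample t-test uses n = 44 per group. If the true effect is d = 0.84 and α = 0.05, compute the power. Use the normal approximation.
Power ≈ 0.98

Power calculation (two-sample t-test, normal approximation):
z_β = d · √(n/2) - z_{α/2}
z_β = 0.84 · √(44/2) - 1.960
z_β = 0.84 · 4.690 - 1.960
z_β = 1.980

Power = Φ(z_β) = Φ(1.980) ≈ 0.976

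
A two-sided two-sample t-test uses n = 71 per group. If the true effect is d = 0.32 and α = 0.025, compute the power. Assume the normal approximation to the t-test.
Power ≈ 0.37

Power calculation (two-sample t-test, normal approximation):
z_β = d · √(n/2) - z_{α/2}
z_β = 0.32 · √(71/2) - 2.241
z_β = 0.32 · 5.958 - 2.241
z_β = -0.335

Power = Φ(z_β) = Φ(-0.335) ≈ 0.369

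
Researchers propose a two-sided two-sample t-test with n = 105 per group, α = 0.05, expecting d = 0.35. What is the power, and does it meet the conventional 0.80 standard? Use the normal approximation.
Power ≈ 0.72; the study is underpowered (power < 0.80)

Power calculation (two-sample t-test, normal approximation):
z_β = d · √(n/2) - z_{α/2}
z_β = 0.35 · √(105/2) - 1.960
z_β = 0.35 · 7.246 - 1.960
z_β = 0.576

Power = Φ(z_β) = Φ(0.576) ≈ 0.718

Effect size d = 0.35 is small by Cohen's convention (0.2/0.5/0.8).

Threshold: power ≥ 0.80 is conventionally adequate.
Power ≈ 0.72 → the study is underpowered (power < 0.80).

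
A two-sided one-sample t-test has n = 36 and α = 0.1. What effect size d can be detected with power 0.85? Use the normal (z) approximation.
d ≈ 0.45

Minimum detectable effect (one-sample t-test, normal approximation):
d = (z_{α/2} + z_β) / √n
d = (1.645 + 1.036) / √36
d = 2.681 / 6.000
d ≈ 0.45

By Cohen's convention (0.2 small / 0.5 medium / 0.8 large): small effect.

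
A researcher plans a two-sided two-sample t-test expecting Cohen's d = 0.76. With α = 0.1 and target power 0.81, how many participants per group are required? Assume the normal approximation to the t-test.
n = 23 per group

Sample size formula (two-sample t-test, normal approximation):
n = 2 · ((z_{α/2} + z_β) / d)²

z_{α/2} = 1.645 (for α = 0.1, two-sided)
z_β = 0.878 (for power = 0.81)
d = 0.76

n = 2 · ((1.645 + 0.878) / 0.76)²
n = 2 · (3.320)²
n ≈ 22.04
Round up to the next whole number: n = 23 per group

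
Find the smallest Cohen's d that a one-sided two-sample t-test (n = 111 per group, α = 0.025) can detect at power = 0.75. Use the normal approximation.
d ≈ 0.35

Minimum detectable effect (two-sample t-test, normal approximation):
d = (z_α + z_β) / √(n/2)
d = (1.960 + 0.674) / √(111/2)
d = 2.634 / 7.450
d ≈ 0.35

By Cohen's convention (0.2 small / 0.5 medium / 0.8 large): small effect.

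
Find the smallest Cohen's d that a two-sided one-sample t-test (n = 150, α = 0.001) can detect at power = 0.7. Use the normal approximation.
d ≈ 0.31

Minimum detectable effect (one-sample t-test, normal approximation):
d = (z_{α/2} + z_β) / √n
d = (3.291 + 0.524) / √150
d = 3.815 / 12.247
d ≈ 0.31

By Cohen's convention (0.2 small / 0.5 medium / 0.8 large): small effect.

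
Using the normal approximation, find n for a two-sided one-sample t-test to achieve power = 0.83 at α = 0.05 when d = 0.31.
n = 89

Sample size formula (one-sample t-test, normal approximation):
n = ((z_{α/2} + z_β) / d)²

z_{α/2} = 1.960 (for α = 0.05, two-sided)
z_β = 0.954 (for power = 0.83)
d = 0.31

n = ((1.960 + 0.954) / 0.31)²
n = (9.400)²
n ≈ 88.36
Round up to the next whole number: n = 89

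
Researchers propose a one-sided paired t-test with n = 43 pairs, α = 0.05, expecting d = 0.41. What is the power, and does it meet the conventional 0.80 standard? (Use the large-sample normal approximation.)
Power ≈ 0.85; the study is adequately powered (power ≥ 0.80)

Power calculation (paired t-test, normal approximation):
z_β = d · √n - z_α
z_β = 0.41 · √43 - 1.645
z_β = 0.41 · 6.557 - 1.645
z_β = 1.044

Power = Φ(z_β) = Φ(1.044) ≈ 0.852

Effect size d = 0.41 is small by Cohen's convention (0.2/0.5/0.8).

Threshold: power ≥ 0.80 is conventionally adequate.
Power ≈ 0.85 → the study is adequately powered (power ≥ 0.80).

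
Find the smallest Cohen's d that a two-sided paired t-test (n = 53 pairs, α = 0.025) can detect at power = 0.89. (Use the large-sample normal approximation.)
d ≈ 0.48

Minimum detectable effect (paired t-test, normal approximation):
d = (z_{α/2} + z_β) / √n
d = (2.241 + 1.227) / √53
d = 3.468 / 7.280
d ≈ 0.48

By Cohen's convention (0.2 small / 0.5 medium / 0.8 large): small effect.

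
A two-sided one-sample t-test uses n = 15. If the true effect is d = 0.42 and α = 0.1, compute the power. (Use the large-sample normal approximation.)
Power ≈ 0.49

Power calculation (one-sample t-test, normal approximation):
z_β = d · √n - z_{α/2}
z_β = 0.42 · √15 - 1.645
z_β = 0.42 · 3.873 - 1.645
z_β = -0.018

Power = Φ(z_β) = Φ(-0.018) ≈ 0.493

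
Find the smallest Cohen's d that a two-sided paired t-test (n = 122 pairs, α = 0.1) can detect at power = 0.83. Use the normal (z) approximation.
d ≈ 0.24

Minimum detectable effect (paired t-test, normal approximation):
d = (z_{α/2} + z_β) / √n
d = (1.645 + 0.954) / √122
d = 2.599 / 11.045
d ≈ 0.24

By Cohen's convention (0.2 small / 0.5 medium / 0.8 large): small effect.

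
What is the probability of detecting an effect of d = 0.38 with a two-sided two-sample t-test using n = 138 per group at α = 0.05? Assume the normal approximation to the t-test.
Power ≈ 0.88

Power calculation (two-sample t-test, normal approximation):
z_β = d · √(n/2) - z_{α/2}
z_β = 0.38 · √(138/2) - 1.960
z_β = 0.38 · 8.307 - 1.960
z_β = 1.197

Power = Φ(z_β) = Φ(1.197) ≈ 0.884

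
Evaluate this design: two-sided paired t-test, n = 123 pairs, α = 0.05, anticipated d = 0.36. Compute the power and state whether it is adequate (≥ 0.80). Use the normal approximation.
Power ≈ 0.98; the study is adequately powered (power ≥ 0.80)

Power calculation (paired t-test, normal approximation):
z_β = d · √n - z_{α/2}
z_β = 0.36 · √123 - 1.960
z_β = 0.36 · 11.091 - 1.960
z_β = 2.033

Power = Φ(z_β) = Φ(2.033) ≈ 0.979

Effect size d = 0.36 is small by Cohen's convention (0.2/0.5/0.8).

Threshold: power ≥ 0.80 is conventionally adequate.
Power ≈ 0.98 → the study is adequately powered (power ≥ 0.80).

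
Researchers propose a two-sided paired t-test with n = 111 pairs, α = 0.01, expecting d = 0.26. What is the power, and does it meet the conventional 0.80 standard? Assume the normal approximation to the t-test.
Power ≈ 0.56; the study is underpowered (power < 0.80)

Power calculation (paired t-test, normal approximation):
z_β = d · √n - z_{α/2}
z_β = 0.26 · √111 - 2.576
z_β = 0.26 · 10.536 - 2.576
z_β = 0.163

Power = Φ(z_β) = Φ(0.163) ≈ 0.565

Effect size d = 0.26 is small by Cohen's convention (0.2/0.5/0.8).

Threshold: power ≥ 0.80 is conventionally adequate.
Power ≈ 0.56 → the study is underpowered (power < 0.80).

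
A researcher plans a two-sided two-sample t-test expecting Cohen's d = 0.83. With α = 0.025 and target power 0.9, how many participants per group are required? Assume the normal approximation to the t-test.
n = 37 per group

Sample size formula (two-sample t-test, normal approximation):
n = 2 · ((z_{α/2} + z_β) / d)²

z_{α/2} = 2.241 (for α = 0.025, two-sided)
z_β = 1.282 (for power = 0.9)
d = 0.83

n = 2 · ((2.241 + 1.282) / 0.83)²
n = 2 · (4.245)²
n ≈ 36.04
Round up to the next whole number: n = 37 per group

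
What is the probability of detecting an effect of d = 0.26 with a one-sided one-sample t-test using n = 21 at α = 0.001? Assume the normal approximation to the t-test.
Power ≈ 0.03

Power calculation (one-sample t-test, normal approximation):
z_β = d · √n - z_α
z_β = 0.26 · √21 - 3.090
z_β = 0.26 · 4.583 - 3.090
z_β = -1.899

Power = Φ(z_β) = Φ(-1.899) ≈ 0.029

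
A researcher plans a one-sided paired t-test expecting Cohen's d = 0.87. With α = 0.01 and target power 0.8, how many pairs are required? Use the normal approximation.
n = 14 pairs

Sample size formula (paired t-test, normal approximation):
n = ((z_α + z_β) / d)²

z_α = 2.326 (for α = 0.01, one-sided)
z_β = 0.842 (for power = 0.8)
d = 0.87

n = ((2.326 + 0.842) / 0.87)²
n = (3.641)²
n ≈ 13.26
Round up to the next whole number: n = 14 pairs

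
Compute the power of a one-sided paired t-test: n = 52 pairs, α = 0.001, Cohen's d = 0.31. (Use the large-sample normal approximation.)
Power ≈ 0.20

Power calculation (paired t-test, normal approximation):
z_β = d · √n - z_α
z_β = 0.31 · √52 - 3.090
z_β = 0.31 · 7.211 - 3.090
z_β = -0.855

Power = Φ(z_β) = Φ(-0.855) ≈ 0.196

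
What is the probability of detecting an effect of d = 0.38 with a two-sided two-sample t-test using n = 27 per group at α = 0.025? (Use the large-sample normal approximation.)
Power ≈ 0.20

Power calculation (two-sample t-test, normal approximation):
z_β = d · √(n/2) - z_{α/2}
z_β = 0.38 · √(27/2) - 2.241
z_β = 0.38 · 3.674 - 2.241
z_β = -0.845

Power = Φ(z_β) = Φ(-0.845) ≈ 0.199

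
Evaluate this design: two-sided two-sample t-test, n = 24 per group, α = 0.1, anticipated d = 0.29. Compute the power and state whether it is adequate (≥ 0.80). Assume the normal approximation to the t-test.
Power ≈ 0.26; the study is underpowered (power < 0.80)

Power calculation (two-sample t-test, normal approximation):
z_β = d · √(n/2) - z_{α/2}
z_β = 0.29 · √(24/2) - 1.645
z_β = 0.29 · 3.464 - 1.645
z_β = -0.640

Power = Φ(z_β) = Φ(-0.640) ≈ 0.261

Effect size d = 0.29 is small by Cohen's convention (0.2/0.5/0.8).

Threshold: power ≥ 0.80 is conventionally adequate.
Power ≈ 0.26 → the study is underpowered (power < 0.80).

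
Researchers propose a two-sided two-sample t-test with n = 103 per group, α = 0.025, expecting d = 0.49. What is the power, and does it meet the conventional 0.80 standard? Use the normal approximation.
Power ≈ 0.90; the study is adequately powered (power ≥ 0.80)

Power calculation (two-sample t-test, normal approximation):
z_β = d · √(n/2) - z_{α/2}
z_β = 0.49 · √(103/2) - 2.241
z_β = 0.49 · 7.176 - 2.241
z_β = 1.275

Power = Φ(z_β) = Φ(1.275) ≈ 0.899

Effect size d = 0.49 is small by Cohen's convention (0.2/0.5/0.8).

Threshold: power ≥ 0.80 is conventionally adequate.
Power ≈ 0.90 → the study is adequately powered (power ≥ 0.80).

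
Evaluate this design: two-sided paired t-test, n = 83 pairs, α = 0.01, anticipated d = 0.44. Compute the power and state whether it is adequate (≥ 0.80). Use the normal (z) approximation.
Power ≈ 0.92; the study is adequately powered (power ≥ 0.80)

Power calculation (paired t-test, normal approximation):
z_β = d · √n - z_{α/2}
z_β = 0.44 · √83 - 2.576
z_β = 0.44 · 9.110 - 2.576
z_β = 1.433

Power = Φ(z_β) = Φ(1.433) ≈ 0.924

Effect size d = 0.44 is small by Cohen's convention (0.2/0.5/0.8).

Threshold: power ≥ 0.80 is conventionally adequate.
Power ≈ 0.92 → the study is adequately powered (power ≥ 0.80).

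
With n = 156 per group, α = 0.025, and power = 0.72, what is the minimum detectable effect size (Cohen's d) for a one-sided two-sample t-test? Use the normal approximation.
d ≈ 0.29

Minimum detectable effect (two-sample t-test, normal approximation):
d = (z_α + z_β) / √(n/2)
d = (1.960 + 0.583) / √(156/2)
d = 2.543 / 8.832
d ≈ 0.29

By Cohen's convention (0.2 small / 0.5 medium / 0.8 large): small effect.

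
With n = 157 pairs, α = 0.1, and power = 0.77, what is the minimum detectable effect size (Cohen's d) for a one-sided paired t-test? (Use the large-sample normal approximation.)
d ≈ 0.16

Minimum detectable effect (paired t-test, normal approximation):
d = (z_α + z_β) / √n
d = (1.282 + 0.739) / √157
d = 2.020 / 12.530
d ≈ 0.16

By Cohen's convention (0.2 small / 0.5 medium / 0.8 large): very small effect.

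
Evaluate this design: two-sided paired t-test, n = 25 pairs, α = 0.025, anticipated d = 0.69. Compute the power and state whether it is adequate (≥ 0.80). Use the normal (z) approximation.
Power ≈ 0.89; the study is adequately powered (power ≥ 0.80)

Power calculation (paired t-test, normal approximation):
z_β = d · √n - z_{α/2}
z_β = 0.69 · √25 - 2.241
z_β = 0.69 · 5.000 - 2.241
z_β = 1.209

Power = Φ(z_β) = Φ(1.209) ≈ 0.887

Effect size d = 0.69 is medium by Cohen's convention (0.2/0.5/0.8).

Threshold: power ≥ 0.80 is conventionally adequate.
Power ≈ 0.89 → the study is adequately powered (power ≥ 0.80).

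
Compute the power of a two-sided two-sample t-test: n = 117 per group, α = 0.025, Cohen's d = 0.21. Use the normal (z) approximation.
Power ≈ 0.26

Power calculation (two-sample t-test, normal approximation):
z_β = d · √(n/2) - z_{α/2}
z_β = 0.21 · √(117/2) - 2.241
z_β = 0.21 · 7.649 - 2.241
z_β = -0.635

Power = Φ(z_β) = Φ(-0.635) ≈ 0.263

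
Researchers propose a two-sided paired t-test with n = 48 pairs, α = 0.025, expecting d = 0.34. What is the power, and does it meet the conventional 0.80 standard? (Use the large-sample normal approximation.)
Power ≈ 0.55; the study is underpowered (power < 0.80)

Power calculation (paired t-test, normal approximation):
z_β = d · √n - z_{α/2}
z_β = 0.34 · √48 - 2.241
z_β = 0.34 · 6.928 - 2.241
z_β = 0.114

Power = Φ(z_β) = Φ(0.114) ≈ 0.545

Effect size d = 0.34 is small by Cohen's convention (0.2/0.5/0.8).

Threshold: power ≥ 0.80 is conventionally adequate.
Power ≈ 0.55 → the study is underpowered (power < 0.80).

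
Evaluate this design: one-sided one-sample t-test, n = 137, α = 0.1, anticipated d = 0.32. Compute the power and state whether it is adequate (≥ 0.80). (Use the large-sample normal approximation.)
Power ≈ 0.99; the study is adequately powered (power ≥ 0.80)

Power calculation (one-sample t-test, normal approximation):
z_β = d · √n - z_α
z_β = 0.32 · √137 - 1.282
z_β = 0.32 · 11.705 - 1.282
z_β = 2.464

Power = Φ(z_β) = Φ(2.464) ≈ 0.993

Effect size d = 0.32 is small by Cohen's convention (0.2/0.5/0.8).

Threshold: power ≥ 0.80 is conventionally adequate.
Power ≈ 0.99 → the study is adequately powered (power ≥ 0.80).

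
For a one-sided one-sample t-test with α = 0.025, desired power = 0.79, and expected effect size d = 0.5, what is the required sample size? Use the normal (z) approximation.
n = 31

Sample size formula (one-sample t-test, normal approximation):
n = ((z_α + z_β) / d)²

z_α = 1.960 (for α = 0.025, one-sided)
z_β = 0.806 (for power = 0.79)
d = 0.5

n = ((1.960 + 0.806) / 0.5)²
n = (5.532)²
n ≈ 30.60
Round up to the next whole number: n = 31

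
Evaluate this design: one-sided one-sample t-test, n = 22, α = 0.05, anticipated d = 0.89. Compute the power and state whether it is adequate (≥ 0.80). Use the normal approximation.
Power ≈ 0.99; the study is adequately powered (power ≥ 0.80)

Power calculation (one-sample t-test, normal approximation):
z_β = d · √n - z_α
z_β = 0.89 · √22 - 1.645
z_β = 0.89 · 4.690 - 1.645
z_β = 2.530

Power = Φ(z_β) = Φ(2.530) ≈ 0.994

Effect size d = 0.89 is large by Cohen's convention (0.2/0.5/0.8).

Threshold: power ≥ 0.80 is conventionally adequate.
Power ≈ 0.99 → the study is adequately powered (power ≥ 0.80).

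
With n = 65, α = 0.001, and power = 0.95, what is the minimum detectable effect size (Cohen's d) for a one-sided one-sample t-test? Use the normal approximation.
d ≈ 0.59

Minimum detectable effect (one-sample t-test, normal approximation):
d = (z_α + z_β) / √n
d = (3.090 + 1.645) / √65
d = 4.735 / 8.062
d ≈ 0.59

By Cohen's convention (0.2 small / 0.5 medium / 0.8 large): medium effect.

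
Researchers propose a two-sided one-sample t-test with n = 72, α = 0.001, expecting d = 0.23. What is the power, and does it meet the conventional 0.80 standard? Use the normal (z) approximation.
Power ≈ 0.09; the study is underpowered (power < 0.80)

Power calculation (one-sample t-test, normal approximation):
z_β = d · √n - z_{α/2}
z_β = 0.23 · √72 - 3.291
z_β = 0.23 · 8.485 - 3.291
z_β = -1.339

Power = Φ(z_β) = Φ(-1.339) ≈ 0.090

Effect size d = 0.23 is small by Cohen's convention (0.2/0.5/0.8).

Threshold: power ≥ 0.80 is conventionally adequate.
Power ≈ 0.09 → the study is underpowered (power < 0.80).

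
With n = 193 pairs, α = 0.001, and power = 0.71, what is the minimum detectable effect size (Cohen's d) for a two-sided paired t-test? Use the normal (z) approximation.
d ≈ 0.28

Minimum detectable effect (paired t-test, normal approximation):
d = (z_{α/2} + z_β) / √n
d = (3.291 + 0.553) / √193
d = 3.844 / 13.892
d ≈ 0.28

By Cohen's convention (0.2 small / 0.5 medium / 0.8 large): small effect.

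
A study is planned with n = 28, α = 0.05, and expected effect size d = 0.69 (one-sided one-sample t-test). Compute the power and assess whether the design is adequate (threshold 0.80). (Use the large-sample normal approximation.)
Power ≈ 0.98; the study is adequately powered (power ≥ 0.80)

Power calculation (one-sample t-test, normal approximation):
z_β = d · √n - z_α
z_β = 0.69 · √28 - 1.645
z_β = 0.69 · 5.292 - 1.645
z_β = 2.006

Power = Φ(z_β) = Φ(2.006) ≈ 0.978

Effect size d = 0.69 is medium by Cohen's convention (0.2/0.5/0.8).

Threshold: power ≥ 0.80 is conventionally adequate.
Power ≈ 0.98 → the study is adequately powered (power ≥ 0.80).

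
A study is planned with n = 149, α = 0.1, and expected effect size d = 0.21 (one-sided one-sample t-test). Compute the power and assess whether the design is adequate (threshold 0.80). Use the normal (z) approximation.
Power ≈ 0.90; the study is adequately powered (power ≥ 0.80)

Power calculation (one-sample t-test, normal approximation):
z_β = d · √n - z_α
z_β = 0.21 · √149 - 1.282
z_β = 0.21 · 12.207 - 1.282
z_β = 1.282

Power = Φ(z_β) = Φ(1.282) ≈ 0.900

Effect size d = 0.21 is small by Cohen's convention (0.2/0.5/0.8).

Threshold: power ≥ 0.80 is conventionally adequate.
Power ≈ 0.90 → the study is adequately powered (power ≥ 0.80).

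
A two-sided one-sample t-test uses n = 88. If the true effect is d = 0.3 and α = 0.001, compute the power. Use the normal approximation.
Power ≈ 0.32

Power calculation (one-sample t-test, normal approximation):
z_β = d · √n - z_{α/2}
z_β = 0.3 · √88 - 3.291
z_β = 0.3 · 9.381 - 3.291
z_β = -0.476

Power = Φ(z_β) = Φ(-0.476) ≈ 0.317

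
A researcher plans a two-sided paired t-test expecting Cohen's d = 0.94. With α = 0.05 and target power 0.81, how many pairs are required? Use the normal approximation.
n = 10 pairs

Sample size formula (paired t-test, normal approximation):
n = ((z_{α/2} + z_β) / d)²

z_{α/2} = 1.960 (for α = 0.05, two-sided)
z_β = 0.878 (for power = 0.81)
d = 0.94

n = ((1.960 + 0.878) / 0.94)²
n = (3.019)²
n ≈ 9.11
Round up to the next whole number: n = 10 pairs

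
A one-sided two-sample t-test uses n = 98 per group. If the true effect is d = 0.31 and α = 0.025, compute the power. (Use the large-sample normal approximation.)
Power ≈ 0.58

Power calculation (two-sample t-test, normal approximation):
z_β = d · √(n/2) - z_α
z_β = 0.31 · √(98/2) - 1.960
z_β = 0.31 · 7.000 - 1.960
z_β = 0.210

Power = Φ(z_β) = Φ(0.210) ≈ 0.583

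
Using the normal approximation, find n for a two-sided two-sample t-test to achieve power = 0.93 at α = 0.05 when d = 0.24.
n = 410 per group

Sample size formula (two-sample t-test, normal approximation):
n = 2 · ((z_{α/2} + z_β) / d)²

z_{α/2} = 1.960 (for α = 0.05, two-sided)
z_β = 1.476 (for power = 0.93)
d = 0.24

n = 2 · ((1.960 + 1.476) / 0.24)²
n = 2 · (14.317)²
n ≈ 409.95
Round up to the next whole number: n = 410 per group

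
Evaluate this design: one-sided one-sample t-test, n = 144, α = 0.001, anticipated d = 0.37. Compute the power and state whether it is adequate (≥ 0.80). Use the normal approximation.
Power ≈ 0.91; the study is adequately powered (power ≥ 0.80)

Power calculation (one-sample t-test, normal approximation):
z_β = d · √n - z_α
z_β = 0.37 · √144 - 3.090
z_β = 0.37 · 12.000 - 3.090
z_β = 1.350

Power = Φ(z_β) = Φ(1.350) ≈ 0.911

Effect size d = 0.37 is small by Cohen's convention (0.2/0.5/0.8).

Threshold: power ≥ 0.80 is conventionally adequate.
Power ≈ 0.91 → the study is adequately powered (power ≥ 0.80).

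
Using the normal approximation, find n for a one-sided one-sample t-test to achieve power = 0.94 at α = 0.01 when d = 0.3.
n = 168

Sample size formula (one-sample t-test, normal approximation):
n = ((z_α + z_β) / d)²

z_α = 2.326 (for α = 0.01, one-sided)
z_β = 1.555 (for power = 0.94)
d = 0.3

n = ((2.326 + 1.555) / 0.3)²
n = (12.937)²
n ≈ 167.37
Round up to the next whole number: n = 168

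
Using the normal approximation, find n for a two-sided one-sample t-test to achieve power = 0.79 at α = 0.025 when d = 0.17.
n = 322

Sample size formula (one-sample t-test, normal approximation):
n = ((z_{α/2} + z_β) / d)²

z_{α/2} = 2.241 (for α = 0.025, two-sided)
z_β = 0.806 (for power = 0.79)
d = 0.17

n = ((2.241 + 0.806) / 0.17)²
n = (17.924)²
n ≈ 321.27
Round up to the next whole number: n = 322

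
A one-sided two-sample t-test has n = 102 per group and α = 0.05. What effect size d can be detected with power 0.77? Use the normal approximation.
d ≈ 0.33

Minimum detectable effect (two-sample t-test, normal approximation):
d = (z_α + z_β) / √(n/2)
d = (1.645 + 0.739) / √(102/2)
d = 2.384 / 7.141
d ≈ 0.33

By Cohen's convention (0.2 small / 0.5 medium / 0.8 large): small effect.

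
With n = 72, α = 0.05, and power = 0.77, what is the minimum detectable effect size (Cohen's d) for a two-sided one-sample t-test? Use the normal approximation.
d ≈ 0.32

Minimum detectable effect (one-sample t-test, normal approximation):
d = (z_{α/2} + z_β) / √n
d = (1.960 + 0.739) / √72
d = 2.699 / 8.485
d ≈ 0.32

By Cohen's convention (0.2 small / 0.5 medium / 0.8 large): small effect.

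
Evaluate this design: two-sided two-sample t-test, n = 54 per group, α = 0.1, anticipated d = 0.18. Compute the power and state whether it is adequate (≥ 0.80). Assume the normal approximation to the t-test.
Power ≈ 0.24; the study is underpowered (power < 0.80)

Power calculation (two-sample t-test, normal approximation):
z_β = d · √(n/2) - z_{α/2}
z_β = 0.18 · √(54/2) - 1.645
z_β = 0.18 · 5.196 - 1.645
z_β = -0.710

Power = Φ(z_β) = Φ(-0.710) ≈ 0.239

Effect size d = 0.18 is very small by Cohen's convention (0.2/0.5/0.8).

Threshold: power ≥ 0.80 is conventionally adequate.
Power ≈ 0.24 → the study is underpowered (power < 0.80).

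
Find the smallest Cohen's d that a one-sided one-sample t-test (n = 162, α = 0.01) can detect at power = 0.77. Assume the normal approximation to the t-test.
d ≈ 0.24

Minimum detectable effect (one-sample t-test, normal approximation):
d = (z_α + z_β) / √n
d = (2.326 + 0.739) / √162
d = 3.065 / 12.728
d ≈ 0.24

By Cohen's convention (0.2 small / 0.5 medium / 0.8 large): small effect.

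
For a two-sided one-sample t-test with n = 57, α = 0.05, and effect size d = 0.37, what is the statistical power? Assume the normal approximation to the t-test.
Power ≈ 0.80

Power calculation (one-sample t-test, normal approximation):
z_β = d · √n - z_{α/2}
z_β = 0.37 · √57 - 1.960
z_β = 0.37 · 7.550 - 1.960
z_β = 0.833

Power = Φ(z_β) = Φ(0.833) ≈ 0.798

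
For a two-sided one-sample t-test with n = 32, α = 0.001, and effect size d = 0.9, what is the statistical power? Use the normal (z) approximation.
Power ≈ 0.96

Power calculation (one-sample t-test, normal approximation):
z_β = d · √n - z_{α/2}
z_β = 0.9 · √32 - 3.291
z_β = 0.9 · 5.657 - 3.291
z_β = 1.801

Power = Φ(z_β) = Φ(1.801) ≈ 0.964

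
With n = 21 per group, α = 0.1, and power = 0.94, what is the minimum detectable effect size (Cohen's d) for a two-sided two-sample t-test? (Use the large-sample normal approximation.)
d ≈ 0.99

Minimum detectable effect (two-sample t-test, normal approximation):
d = (z_{α/2} + z_β) / √(n/2)
d = (1.645 + 1.555) / √(21/2)
d = 3.200 / 3.240
d ≈ 0.99

By Cohen's convention (0.2 small / 0.5 medium / 0.8 large): large effect.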